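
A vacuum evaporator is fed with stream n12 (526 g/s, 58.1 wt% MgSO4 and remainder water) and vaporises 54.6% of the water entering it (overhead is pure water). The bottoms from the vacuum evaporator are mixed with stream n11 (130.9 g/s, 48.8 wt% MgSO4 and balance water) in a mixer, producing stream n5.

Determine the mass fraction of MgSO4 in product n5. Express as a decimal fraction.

0.689

Vapour removed = 0.546×0.419×526 = 120.34 g/s; concentrate = 405.66 g/s.
MgSO4 reaching the mixer = 305.61 (from concentrate) + 130.9×0.488 = 369.49 g/s.
Product flow = 405.66 + 130.9 = 536.56 g/s; MgSO4 fraction = 0.689.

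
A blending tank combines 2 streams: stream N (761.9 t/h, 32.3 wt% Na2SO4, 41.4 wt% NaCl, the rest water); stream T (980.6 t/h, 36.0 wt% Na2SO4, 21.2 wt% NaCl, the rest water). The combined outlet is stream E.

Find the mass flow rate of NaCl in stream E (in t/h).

NaCl out = NaCl in = 761.9×0.414 + 980.6×0.212 = 523.31 t/h.

523.3 t/h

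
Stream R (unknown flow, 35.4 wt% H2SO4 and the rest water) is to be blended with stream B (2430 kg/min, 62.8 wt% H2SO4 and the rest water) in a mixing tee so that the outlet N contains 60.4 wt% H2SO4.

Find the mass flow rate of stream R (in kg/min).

233.3 kg/min

Let R be the unknown flow. Total out = 2430 + R.
H2SO4 balance: 1526 + 0.354·R = 0.604·(2430 + R)
(0.354 − 0.604)·R = 0.604×2430 − 1526 = -58.32
R = -58.32 / -0.250 = 233.28 kg/min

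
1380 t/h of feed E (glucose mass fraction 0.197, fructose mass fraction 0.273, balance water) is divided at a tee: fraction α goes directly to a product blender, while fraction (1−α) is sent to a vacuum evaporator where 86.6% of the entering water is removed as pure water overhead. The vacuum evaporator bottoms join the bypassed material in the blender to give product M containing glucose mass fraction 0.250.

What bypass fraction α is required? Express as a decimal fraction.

0.538

All 1380×0.197 = 271.86 t/h of glucose reaches M, so M = 271.86/0.250 = 1087.4 t/h and vapour = 292.56 t/h.
The evaporator receives (1−α)·1380 of feed at 0.530 water and removes 0.866 of that water:
0.866×0.530×(1−α)×1380 = 292.56
(1−α) = 292.56/633.39 = 0.4619;  α = 0.5381.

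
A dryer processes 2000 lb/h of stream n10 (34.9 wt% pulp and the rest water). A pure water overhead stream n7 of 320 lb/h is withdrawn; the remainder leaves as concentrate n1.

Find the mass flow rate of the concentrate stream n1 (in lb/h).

Concentrate = 2000 − 320 = 1680 lb/h.

1680 lb/h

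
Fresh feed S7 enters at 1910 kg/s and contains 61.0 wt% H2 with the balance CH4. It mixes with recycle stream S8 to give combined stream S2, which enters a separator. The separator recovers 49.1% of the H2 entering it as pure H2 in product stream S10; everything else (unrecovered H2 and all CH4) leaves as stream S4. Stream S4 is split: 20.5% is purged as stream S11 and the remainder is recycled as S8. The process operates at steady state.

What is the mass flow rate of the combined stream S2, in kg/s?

5591 kg/s

CH4 enters only via S7 and leaves only via the purge: 1910×0.390 = 0.205×(CH4 in S4), and the separator passes all CH4, so CH4 in S2 = CH4 in S4 = 3633.7 kg/s.
H2 in S2: m_A = 1910×0.610 + (1−0.205)·(1−0.491)·m_A, so m_A = 1165.1/0.5953 = 1957 kg/s.
S2 = 1957 + 3633.7 = 5590.7 kg/s.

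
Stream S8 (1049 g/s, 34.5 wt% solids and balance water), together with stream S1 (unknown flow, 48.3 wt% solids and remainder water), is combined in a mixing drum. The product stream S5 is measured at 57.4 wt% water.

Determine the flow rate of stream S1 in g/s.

1491 g/s

Let S1 be the unknown flow. Total out = 1049 + S1.
water balance: 687.1 + 0.517·S1 = 0.574·(1049 + S1)
(0.517 − 0.574)·S1 = 0.574×1049 − 687.1 = -84.969
S1 = -84.969 / -0.057 = 1490.7 g/s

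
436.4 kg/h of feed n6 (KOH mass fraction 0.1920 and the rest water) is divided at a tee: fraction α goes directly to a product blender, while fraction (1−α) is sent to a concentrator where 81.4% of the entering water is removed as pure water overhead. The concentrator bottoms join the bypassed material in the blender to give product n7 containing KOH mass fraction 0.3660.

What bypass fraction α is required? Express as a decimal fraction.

0.277

All 436.4×0.192 = 83.789 kg/h of KOH reaches n7, so n7 = 83.789/0.366 = 228.93 kg/h and vapour = 207.47 kg/h.
The evaporator receives (1−α)·436.4 of feed at 0.808 water and removes 0.814 of that water:
0.814×0.808×(1−α)×436.4 = 207.47
(1−α) = 207.47/287.03 = 0.7228;  α = 0.2772.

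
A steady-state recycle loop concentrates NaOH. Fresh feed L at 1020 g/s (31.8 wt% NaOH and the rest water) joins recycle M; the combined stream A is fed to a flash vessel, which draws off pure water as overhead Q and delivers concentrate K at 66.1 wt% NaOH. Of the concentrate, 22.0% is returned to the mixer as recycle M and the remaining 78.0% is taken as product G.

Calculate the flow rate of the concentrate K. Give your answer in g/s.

Overall NaOH balance (none leaves overhead): NaOH in fresh feed = NaOH in product, i.e. 1020×0.318 = (1−0.220)·K·0.661.
K = 324.36/(0.661×0.780) = 629.12 g/s.

629.1 g/s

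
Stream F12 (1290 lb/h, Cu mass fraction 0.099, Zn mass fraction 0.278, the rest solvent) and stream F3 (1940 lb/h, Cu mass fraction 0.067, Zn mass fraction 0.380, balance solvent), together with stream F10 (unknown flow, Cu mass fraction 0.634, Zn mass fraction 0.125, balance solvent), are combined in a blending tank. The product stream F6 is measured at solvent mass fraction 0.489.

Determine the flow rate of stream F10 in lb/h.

1198 lb/h

Let F10 be the unknown flow. Total out = 3230 + F10.
solvent balance: 1876.5 + 0.241·F10 = 0.489·(3230 + F10)
(0.241 − 0.489)·F10 = 0.489×3230 − 1876.5 = -297.02
F10 = -297.02 / -0.248 = 1197.7 lb/h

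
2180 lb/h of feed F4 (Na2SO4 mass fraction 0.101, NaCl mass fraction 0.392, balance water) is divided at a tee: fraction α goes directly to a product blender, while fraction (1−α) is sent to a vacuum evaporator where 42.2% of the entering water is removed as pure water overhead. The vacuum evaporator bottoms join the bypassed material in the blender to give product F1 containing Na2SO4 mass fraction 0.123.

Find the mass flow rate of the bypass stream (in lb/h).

All 2180×0.101 = 220.18 lb/h of Na2SO4 reaches F1, so F1 = 220.18/0.123 = 1790.1 lb/h and vapour = 389.92 lb/h.
The evaporator receives (1−α)·2180 of feed at 0.507 water and removes 0.422 of that water:
0.422×0.507×(1−α)×2180 = 389.92
(1−α) = 389.92/466.42 = 0.8360;  α = 0.1640.
Bypass flow = 0.1640×2180 = 357.56 lb/h.

357.6 lb/h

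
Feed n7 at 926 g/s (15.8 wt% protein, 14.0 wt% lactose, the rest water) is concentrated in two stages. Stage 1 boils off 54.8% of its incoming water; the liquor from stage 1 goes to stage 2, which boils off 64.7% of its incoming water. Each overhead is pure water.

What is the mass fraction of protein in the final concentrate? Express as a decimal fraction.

0.385

water in feed = 926×0.702 = 650.05 g/s.
After stage 1: water left = (1−0.548)×650.05 = 293.82; stream total = 569.77 g/s.
After stage 2: water left = (1−0.647)×293.82 = 103.72; final concentrate = 379.67 g/s.
protein fraction = 146.31/379.67 = 0.385.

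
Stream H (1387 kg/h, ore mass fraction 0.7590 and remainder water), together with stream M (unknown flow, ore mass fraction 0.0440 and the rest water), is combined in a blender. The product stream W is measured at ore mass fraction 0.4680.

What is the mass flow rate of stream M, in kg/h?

951.9 kg/h

Let M be the unknown flow. Total out = 1387 + M.
ore balance: 1052.7 + 0.044·M = 0.468·(1387 + M)
(0.044 − 0.468)·M = 0.468×1387 − 1052.7 = -403.62
M = -403.62 / -0.424 = 951.93 kg/h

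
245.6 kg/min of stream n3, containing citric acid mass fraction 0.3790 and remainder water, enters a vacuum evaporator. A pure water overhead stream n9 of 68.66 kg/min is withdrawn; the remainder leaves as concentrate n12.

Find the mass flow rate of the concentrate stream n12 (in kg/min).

176.9 kg/min

Concentrate = 245.6 − 68.66 = 176.94 kg/min.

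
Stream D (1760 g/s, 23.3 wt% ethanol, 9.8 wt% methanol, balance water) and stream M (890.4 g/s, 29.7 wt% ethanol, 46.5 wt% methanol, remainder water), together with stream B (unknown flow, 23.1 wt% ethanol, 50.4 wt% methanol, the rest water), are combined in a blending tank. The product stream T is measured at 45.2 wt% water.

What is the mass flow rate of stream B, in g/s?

1023 g/s

Let B be the unknown flow. Total out = 2650.4 + B.
water balance: 1389.4 + 0.265·B = 0.452·(2650.4 + B)
(0.265 − 0.452)·B = 0.452×2650.4 − 1389.4 = -191.37
B = -191.37 / -0.187 = 1023.4 g/s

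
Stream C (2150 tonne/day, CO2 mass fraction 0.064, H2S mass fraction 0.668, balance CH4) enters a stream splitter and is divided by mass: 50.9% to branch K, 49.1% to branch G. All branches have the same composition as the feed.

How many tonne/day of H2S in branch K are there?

Branch K total = 0.509×2150 = 1094.3 tonne/day.
H2S in K = 0.668×1094.3 = 731.03 tonne/day.

731 tonne/day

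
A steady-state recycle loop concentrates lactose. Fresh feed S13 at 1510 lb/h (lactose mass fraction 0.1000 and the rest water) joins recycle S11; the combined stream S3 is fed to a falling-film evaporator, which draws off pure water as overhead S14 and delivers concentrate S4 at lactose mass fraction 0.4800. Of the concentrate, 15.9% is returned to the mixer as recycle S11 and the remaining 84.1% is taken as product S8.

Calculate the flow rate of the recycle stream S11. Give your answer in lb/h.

Overall lactose balance (none leaves overhead): lactose in fresh feed = lactose in product, i.e. 1510×0.100 = (1−0.159)·S4·0.480.
S4 = 151/(0.480×0.841) = 374.06 lb/h.
Recycle S11 = 0.159×374.06 = 59.475 lb/h.

59.48 lb/h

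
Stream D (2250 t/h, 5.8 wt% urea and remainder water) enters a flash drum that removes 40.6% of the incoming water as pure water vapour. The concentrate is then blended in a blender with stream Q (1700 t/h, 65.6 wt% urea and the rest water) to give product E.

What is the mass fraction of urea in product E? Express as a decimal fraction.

0.403

Vapour removed = 0.406×0.942×2250 = 860.52 t/h; concentrate = 1389.5 t/h.
urea reaching the mixer = 130.5 (from concentrate) + 1700×0.656 = 1245.7 t/h.
Product flow = 1389.5 + 1700 = 3089.5 t/h; urea fraction = 0.403.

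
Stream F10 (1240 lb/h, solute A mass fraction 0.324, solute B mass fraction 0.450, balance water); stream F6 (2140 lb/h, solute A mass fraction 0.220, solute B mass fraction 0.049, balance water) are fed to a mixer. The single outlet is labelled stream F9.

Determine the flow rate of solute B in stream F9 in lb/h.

662.9 lb/h

solute B out = solute B in = 1240×0.450 + 2140×0.049 = 662.86 lb/h.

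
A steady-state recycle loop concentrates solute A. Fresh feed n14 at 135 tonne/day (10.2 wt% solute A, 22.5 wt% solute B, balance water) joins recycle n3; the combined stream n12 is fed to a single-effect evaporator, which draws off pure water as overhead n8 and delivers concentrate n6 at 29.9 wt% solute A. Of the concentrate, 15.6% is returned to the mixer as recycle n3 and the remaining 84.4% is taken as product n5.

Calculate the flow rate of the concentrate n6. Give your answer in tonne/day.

54.57 tonne/day

Overall solute A balance (none leaves overhead): solute A in fresh feed = solute A in product, i.e. 135×0.102 = (1−0.156)·n6·0.299.
n6 = 13.77/(0.299×0.844) = 54.566 tonne/day.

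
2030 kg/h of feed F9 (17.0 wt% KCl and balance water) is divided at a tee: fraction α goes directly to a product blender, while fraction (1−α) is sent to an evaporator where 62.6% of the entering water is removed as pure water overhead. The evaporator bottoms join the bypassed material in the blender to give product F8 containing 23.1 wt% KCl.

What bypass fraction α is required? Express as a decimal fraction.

All 2030×0.170 = 345.1 kg/h of KCl reaches F8, so F8 = 345.1/0.231 = 1493.9 kg/h and vapour = 536.06 kg/h.
The evaporator receives (1−α)·2030 of feed at 0.830 water and removes 0.626 of that water:
0.626×0.830×(1−α)×2030 = 536.06
(1−α) = 536.06/1054.7 = 0.5082;  α = 0.4918.

0.492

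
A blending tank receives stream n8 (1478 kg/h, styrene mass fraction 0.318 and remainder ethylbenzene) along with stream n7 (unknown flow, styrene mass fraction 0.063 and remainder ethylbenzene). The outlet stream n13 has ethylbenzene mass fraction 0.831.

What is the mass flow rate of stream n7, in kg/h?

Let n7 be the unknown flow. Total out = 1478 + n7.
ethylbenzene balance: 1008 + 0.937·n7 = 0.831·(1478 + n7)
(0.937 − 0.831)·n7 = 0.831×1478 − 1008 = 220.22
n7 = 220.22 / 0.106 = 2077.6 kg/h

2078 kg/h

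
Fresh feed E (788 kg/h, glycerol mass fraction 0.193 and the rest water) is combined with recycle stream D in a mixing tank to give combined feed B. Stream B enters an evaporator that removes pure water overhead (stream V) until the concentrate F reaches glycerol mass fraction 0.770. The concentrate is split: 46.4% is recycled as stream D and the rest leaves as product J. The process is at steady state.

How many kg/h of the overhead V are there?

Overall glycerol balance (none leaves overhead): glycerol in fresh feed = glycerol in product, i.e. 788×0.193 = (1−0.464)·F·0.770.
F = 152.08/(0.770×0.536) = 368.49 kg/h.
Recycle D = 0.464×368.49 = 170.98 kg/h.
Combined feed B = 788 + 170.98 = 958.98 kg/h.
Overhead V = B − F = 958.98 − 368.49 = 590.49 kg/h.

590.5 kg/h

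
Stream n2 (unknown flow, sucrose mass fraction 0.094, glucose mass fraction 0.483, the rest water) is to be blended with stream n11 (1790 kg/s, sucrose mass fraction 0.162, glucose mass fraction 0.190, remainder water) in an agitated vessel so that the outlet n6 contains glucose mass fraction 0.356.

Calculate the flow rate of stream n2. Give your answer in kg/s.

2340 kg/s

Let n2 be the unknown flow. Total out = 1790 + n2.
glucose balance: 340.1 + 0.483·n2 = 0.356·(1790 + n2)
(0.483 − 0.356)·n2 = 0.356×1790 − 340.1 = 297.14
n2 = 297.14 / 0.127 = 2339.7 kg/s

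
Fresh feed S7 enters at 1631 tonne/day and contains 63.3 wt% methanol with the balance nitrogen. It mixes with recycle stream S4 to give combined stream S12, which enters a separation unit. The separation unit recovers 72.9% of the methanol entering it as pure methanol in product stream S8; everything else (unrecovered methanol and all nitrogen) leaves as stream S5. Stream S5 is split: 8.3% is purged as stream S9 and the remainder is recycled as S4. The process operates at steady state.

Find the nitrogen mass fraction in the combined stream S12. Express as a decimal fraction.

nitrogen enters only via S7 and leaves only via the purge: 1631×0.367 = 0.083×(nitrogen in S5), and the separation unit passes all nitrogen, so nitrogen in S12 = nitrogen in S5 = 7211.8 tonne/day.
methanol in S12: m_A = 1631×0.633 + (1−0.083)·(1−0.729)·m_A, so m_A = 1032.4/0.7515 = 1373.8 tonne/day.
S12 = 1373.8 + 7211.8 = 8585.6 tonne/day.
nitrogen fraction in S12 = 7211.8/8585.6 = 0.840.

0.840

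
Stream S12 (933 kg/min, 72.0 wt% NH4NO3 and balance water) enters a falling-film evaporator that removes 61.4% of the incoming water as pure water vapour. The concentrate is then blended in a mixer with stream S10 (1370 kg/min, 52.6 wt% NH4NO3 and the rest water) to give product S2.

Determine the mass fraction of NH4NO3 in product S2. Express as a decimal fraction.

Vapour removed = 0.614×0.280×933 = 160.4 kg/min; concentrate = 772.6 kg/min.
NH4NO3 reaching the mixer = 671.76 (from concentrate) + 1370×0.526 = 1392.4 kg/min.
Product flow = 772.6 + 1370 = 2142.6 kg/min; NH4NO3 fraction = 0.650.

0.650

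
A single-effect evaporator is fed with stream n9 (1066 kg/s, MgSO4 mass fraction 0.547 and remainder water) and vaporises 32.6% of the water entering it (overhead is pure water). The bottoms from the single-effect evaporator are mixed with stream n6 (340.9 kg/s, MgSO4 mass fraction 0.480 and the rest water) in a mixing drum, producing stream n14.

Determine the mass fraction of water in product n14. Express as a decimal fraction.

Vapour removed = 0.326×0.453×1066 = 157.42 kg/s; concentrate = 908.58 kg/s.
water reaching the mixer = 325.47 (from concentrate) + 340.9×0.520 = 502.74 kg/s.
Product flow = 908.58 + 340.9 = 1249.5 kg/s; water fraction = 0.402.

0.402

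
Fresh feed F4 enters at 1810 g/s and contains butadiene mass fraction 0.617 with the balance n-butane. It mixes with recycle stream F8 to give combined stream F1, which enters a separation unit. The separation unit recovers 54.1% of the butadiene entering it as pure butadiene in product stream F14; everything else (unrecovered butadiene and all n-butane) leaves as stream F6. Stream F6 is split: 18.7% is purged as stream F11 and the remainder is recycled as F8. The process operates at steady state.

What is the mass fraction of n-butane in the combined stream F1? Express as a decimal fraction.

n-butane enters only via F4 and leaves only via the purge: 1810×0.383 = 0.187×(n-butane in F6), and the separation unit passes all n-butane, so n-butane in F1 = n-butane in F6 = 3707.1 g/s.
butadiene in F1: m_A = 1810×0.617 + (1−0.187)·(1−0.541)·m_A, so m_A = 1116.8/0.6268 = 1781.6 g/s.
F1 = 1781.6 + 3707.1 = 5488.7 g/s.
n-butane fraction in F1 = 3707.1/5488.7 = 0.675.

0.675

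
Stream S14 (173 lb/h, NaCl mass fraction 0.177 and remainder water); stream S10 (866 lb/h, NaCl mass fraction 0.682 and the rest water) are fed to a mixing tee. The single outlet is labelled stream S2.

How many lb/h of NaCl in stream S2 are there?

621.2 lb/h

NaCl out = NaCl in = 173×0.177 + 866×0.682 = 621.23 lb/h.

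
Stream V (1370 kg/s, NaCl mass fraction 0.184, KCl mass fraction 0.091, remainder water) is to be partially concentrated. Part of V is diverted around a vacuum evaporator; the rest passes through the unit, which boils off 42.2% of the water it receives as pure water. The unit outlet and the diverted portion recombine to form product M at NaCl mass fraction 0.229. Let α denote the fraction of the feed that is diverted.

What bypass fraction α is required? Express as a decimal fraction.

All 1370×0.184 = 252.08 kg/s of NaCl reaches M, so M = 252.08/0.229 = 1100.8 kg/s and vapour = 269.21 kg/s.
The evaporator receives (1−α)·1370 of feed at 0.725 water and removes 0.422 of that water:
0.422×0.725×(1−α)×1370 = 269.21
(1−α) = 269.21/419.15 = 0.6423;  α = 0.3577.

0.358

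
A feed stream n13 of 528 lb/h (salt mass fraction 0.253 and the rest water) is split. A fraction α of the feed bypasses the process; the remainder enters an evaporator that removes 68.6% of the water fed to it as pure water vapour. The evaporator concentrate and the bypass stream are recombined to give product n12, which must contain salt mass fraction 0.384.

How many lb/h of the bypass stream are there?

All 528×0.253 = 133.58 lb/h of salt reaches n12, so n12 = 133.58/0.384 = 347.88 lb/h and vapour = 180.12 lb/h.
The evaporator receives (1−α)·528 of feed at 0.747 water and removes 0.686 of that water:
0.686×0.747×(1−α)×528 = 180.12
(1−α) = 180.12/270.57 = 0.6657;  α = 0.3343.
Bypass flow = 0.3343×528 = 176.5 lb/h.

176.5 lb/h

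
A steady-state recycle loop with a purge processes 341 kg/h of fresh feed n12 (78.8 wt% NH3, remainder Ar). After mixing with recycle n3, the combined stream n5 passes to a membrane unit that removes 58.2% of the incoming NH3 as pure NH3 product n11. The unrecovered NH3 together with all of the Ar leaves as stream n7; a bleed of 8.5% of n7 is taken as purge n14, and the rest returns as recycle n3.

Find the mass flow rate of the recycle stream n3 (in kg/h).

Ar enters only via n12 and leaves only via the purge: 341×0.212 = 0.085×(Ar in n7), and the membrane unit passes all Ar, so Ar in n5 = Ar in n7 = 850.49 kg/h.
NH3 in n5: m_A = 341×0.788 + (1−0.085)·(1−0.582)·m_A, so m_A = 268.71/0.6175 = 435.13 kg/h.
n7 = (1−0.582)×435.13 + 850.49 = 1032.4 kg/h.
Recycle n3 = (1−0.085)×1032.4 = 944.63 kg/h.

944.6 kg/h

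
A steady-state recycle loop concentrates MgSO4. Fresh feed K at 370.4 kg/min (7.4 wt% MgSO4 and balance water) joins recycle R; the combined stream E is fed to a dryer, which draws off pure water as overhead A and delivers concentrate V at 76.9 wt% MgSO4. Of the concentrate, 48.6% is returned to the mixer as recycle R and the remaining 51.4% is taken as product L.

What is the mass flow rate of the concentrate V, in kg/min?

Overall MgSO4 balance (none leaves overhead): MgSO4 in fresh feed = MgSO4 in product, i.e. 370.4×0.074 = (1−0.486)·V·0.769.
V = 27.41/(0.769×0.514) = 69.345 kg/min.

69.34 kg/min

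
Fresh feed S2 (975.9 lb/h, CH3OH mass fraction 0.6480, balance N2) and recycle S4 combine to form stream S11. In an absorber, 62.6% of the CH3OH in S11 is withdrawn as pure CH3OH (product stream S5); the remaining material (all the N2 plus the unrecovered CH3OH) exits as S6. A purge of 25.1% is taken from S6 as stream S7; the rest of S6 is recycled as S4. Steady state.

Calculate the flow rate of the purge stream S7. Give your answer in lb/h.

N2 enters only via S2 and leaves only via the purge: 975.9×0.352 = 0.251×(N2 in S6), and the absorber passes all N2, so N2 in S11 = N2 in S6 = 1368.6 lb/h.
CH3OH in S11: m_A = 975.9×0.648 + (1−0.251)·(1−0.626)·m_A, so m_A = 632.38/0.7199 = 878.46 lb/h.
S6 = (1−0.626)×878.46 + 1368.6 = 1697.1 lb/h.
Purge S7 = 0.251×1697.1 = 425.98 lb/h.

426 lb/h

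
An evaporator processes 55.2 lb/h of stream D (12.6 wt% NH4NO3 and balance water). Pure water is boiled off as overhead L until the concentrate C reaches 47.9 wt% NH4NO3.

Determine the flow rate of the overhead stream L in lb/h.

NH4NO3 is conserved: 55.2×0.126 = 6.9552 lb/h all reports to the concentrate.
Concentrate = 6.9552/(target fraction) = 14.52 lb/h.
Overhead = 55.2 − 14.52 = 40.68 lb/h.

40.68 lb/h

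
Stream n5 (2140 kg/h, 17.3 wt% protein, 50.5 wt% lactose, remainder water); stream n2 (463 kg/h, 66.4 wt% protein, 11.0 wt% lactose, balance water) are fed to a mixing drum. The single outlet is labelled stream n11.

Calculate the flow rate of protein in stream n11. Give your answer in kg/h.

protein out = protein in = 2140×0.173 + 463×0.664 = 677.65 kg/h.

677.7 kg/h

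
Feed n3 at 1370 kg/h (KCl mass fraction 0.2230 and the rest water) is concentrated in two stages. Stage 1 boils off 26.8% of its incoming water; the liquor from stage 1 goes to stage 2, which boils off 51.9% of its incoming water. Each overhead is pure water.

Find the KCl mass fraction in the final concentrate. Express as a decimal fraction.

water in feed = 1370×0.777 = 1064.5 kg/h.
After stage 1: water left = (1−0.268)×1064.5 = 779.21; stream total = 1084.7 kg/h.
After stage 2: water left = (1−0.519)×779.21 = 374.8; final concentrate = 680.31 kg/h.
KCl fraction = 305.51/680.31 = 0.4491.

0.4491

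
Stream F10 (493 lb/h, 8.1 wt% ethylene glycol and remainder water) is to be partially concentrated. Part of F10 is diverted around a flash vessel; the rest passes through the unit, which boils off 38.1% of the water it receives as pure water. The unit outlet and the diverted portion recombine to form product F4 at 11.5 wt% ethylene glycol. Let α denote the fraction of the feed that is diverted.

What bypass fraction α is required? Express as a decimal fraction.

0.156

All 493×0.081 = 39.933 lb/h of ethylene glycol reaches F4, so F4 = 39.933/0.115 = 347.24 lb/h and vapour = 145.76 lb/h.
The evaporator receives (1−α)·493 of feed at 0.919 water and removes 0.381 of that water:
0.381×0.919×(1−α)×493 = 145.76
(1−α) = 145.76/172.62 = 0.8444;  α = 0.1556.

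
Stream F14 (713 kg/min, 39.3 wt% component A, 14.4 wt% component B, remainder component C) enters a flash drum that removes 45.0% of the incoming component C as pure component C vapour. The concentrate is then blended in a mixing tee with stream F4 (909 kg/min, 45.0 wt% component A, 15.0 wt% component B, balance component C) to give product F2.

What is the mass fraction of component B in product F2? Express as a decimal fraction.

Vapour removed = 0.450×0.463×713 = 148.55 kg/min; concentrate = 564.45 kg/min.
component B reaching the mixer = 102.67 (from concentrate) + 909×0.150 = 239.02 kg/min.
Product flow = 564.45 + 909 = 1473.4 kg/min; component B fraction = 0.162.

0.162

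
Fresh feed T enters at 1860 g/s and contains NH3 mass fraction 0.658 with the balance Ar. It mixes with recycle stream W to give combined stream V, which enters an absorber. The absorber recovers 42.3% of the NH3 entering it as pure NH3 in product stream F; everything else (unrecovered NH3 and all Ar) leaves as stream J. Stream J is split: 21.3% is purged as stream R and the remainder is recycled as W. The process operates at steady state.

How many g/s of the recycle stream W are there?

3368 g/s

Ar enters only via T and leaves only via the purge: 1860×0.342 = 0.213×(Ar in J), and the absorber passes all Ar, so Ar in V = Ar in J = 2986.5 g/s.
NH3 in V: m_A = 1860×0.658 + (1−0.213)·(1−0.423)·m_A, so m_A = 1223.9/0.5459 = 2241.9 g/s.
J = (1−0.423)×2241.9 + 2986.5 = 4280.1 g/s.
Recycle W = (1−0.213)×4280.1 = 3368.4 g/s.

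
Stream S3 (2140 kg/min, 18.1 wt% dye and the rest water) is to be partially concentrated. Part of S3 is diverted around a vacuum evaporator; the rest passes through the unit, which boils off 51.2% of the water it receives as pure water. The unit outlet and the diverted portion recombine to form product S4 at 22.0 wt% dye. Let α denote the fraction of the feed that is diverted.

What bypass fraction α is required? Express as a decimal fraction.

All 2140×0.181 = 387.34 kg/min of dye reaches S4, so S4 = 387.34/0.220 = 1760.6 kg/min and vapour = 379.36 kg/min.
The evaporator receives (1−α)·2140 of feed at 0.819 water and removes 0.512 of that water:
0.512×0.819×(1−α)×2140 = 379.36
(1−α) = 379.36/897.36 = 0.4228;  α = 0.5772.

0.577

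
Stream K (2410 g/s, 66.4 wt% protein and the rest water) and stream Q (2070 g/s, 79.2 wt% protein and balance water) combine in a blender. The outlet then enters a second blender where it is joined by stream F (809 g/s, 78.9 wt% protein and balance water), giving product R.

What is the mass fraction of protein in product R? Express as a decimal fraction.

0.733

Overall, product flow = 5289 g/s.
protein in = 2410×0.664 + 2070×0.792 + 809×0.789 = 3878 g/s.
protein fraction in R = 0.733.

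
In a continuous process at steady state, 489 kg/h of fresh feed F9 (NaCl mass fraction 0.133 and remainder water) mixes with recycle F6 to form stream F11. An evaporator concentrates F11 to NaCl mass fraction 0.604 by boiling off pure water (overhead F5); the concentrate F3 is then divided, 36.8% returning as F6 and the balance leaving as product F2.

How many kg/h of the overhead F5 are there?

Overall NaCl balance (none leaves overhead): NaCl in fresh feed = NaCl in product, i.e. 489×0.133 = (1−0.368)·F3·0.604.
F3 = 65.037/(0.604×0.632) = 170.38 kg/h.
Recycle F6 = 0.368×170.38 = 62.698 kg/h.
Combined feed F11 = 489 + 62.698 = 551.7 kg/h.
Overhead F5 = F11 − F3 = 551.7 − 170.38 = 381.32 kg/h.

381.3 kg/h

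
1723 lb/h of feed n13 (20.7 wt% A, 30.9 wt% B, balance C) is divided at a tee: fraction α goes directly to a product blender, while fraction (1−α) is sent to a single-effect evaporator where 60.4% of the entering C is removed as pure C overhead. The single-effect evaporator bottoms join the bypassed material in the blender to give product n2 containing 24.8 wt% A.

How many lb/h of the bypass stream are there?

748.6 lb/h

All 1723×0.207 = 356.66 lb/h of A reaches n2, so n2 = 356.66/0.248 = 1438.1 lb/h and vapour = 284.85 lb/h.
The evaporator receives (1−α)·1723 of feed at 0.484 C and removes 0.604 of that C:
0.604×0.484×(1−α)×1723 = 284.85
(1−α) = 284.85/503.69 = 0.5655;  α = 0.4345.
Bypass flow = 0.4345×1723 = 748.6 lb/h.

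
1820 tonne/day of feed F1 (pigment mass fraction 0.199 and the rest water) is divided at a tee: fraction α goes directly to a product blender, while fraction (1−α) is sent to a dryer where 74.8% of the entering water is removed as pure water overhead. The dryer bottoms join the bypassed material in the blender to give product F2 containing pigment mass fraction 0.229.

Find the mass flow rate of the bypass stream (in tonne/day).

1422 tonne/day

All 1820×0.199 = 362.18 tonne/day of pigment reaches F2, so F2 = 362.18/0.229 = 1581.6 tonne/day and vapour = 238.43 tonne/day.
The evaporator receives (1−α)·1820 of feed at 0.801 water and removes 0.748 of that water:
0.748×0.801×(1−α)×1820 = 238.43
(1−α) = 238.43/1090.4 = 0.2187;  α = 0.7813.
Bypass flow = 0.7813×1820 = 1422.1 tonne/day.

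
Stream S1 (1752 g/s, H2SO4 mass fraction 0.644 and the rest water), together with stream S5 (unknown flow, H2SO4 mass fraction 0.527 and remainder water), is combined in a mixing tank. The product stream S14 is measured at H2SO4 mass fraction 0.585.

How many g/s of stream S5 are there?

1782 g/s

Let S5 be the unknown flow. Total out = 1752 + S5.
H2SO4 balance: 1128.3 + 0.527·S5 = 0.585·(1752 + S5)
(0.527 − 0.585)·S5 = 0.585×1752 − 1128.3 = -103.37
S5 = -103.37 / -0.058 = 1782.2 g/s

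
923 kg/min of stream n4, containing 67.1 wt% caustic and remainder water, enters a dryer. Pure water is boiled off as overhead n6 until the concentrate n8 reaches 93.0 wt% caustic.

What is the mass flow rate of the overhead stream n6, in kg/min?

caustic is conserved: 923×0.671 = 619.33 kg/min all reports to the concentrate.
Concentrate = 619.33/(target fraction) = 665.95 kg/min.
Overhead = 923 − 665.95 = 257.05 kg/min.

257.1 kg/min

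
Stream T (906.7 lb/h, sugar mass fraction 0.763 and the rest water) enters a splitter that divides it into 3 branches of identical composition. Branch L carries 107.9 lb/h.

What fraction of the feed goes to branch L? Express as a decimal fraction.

0.119

Fraction to L = 107.9/906.7 = 0.1190.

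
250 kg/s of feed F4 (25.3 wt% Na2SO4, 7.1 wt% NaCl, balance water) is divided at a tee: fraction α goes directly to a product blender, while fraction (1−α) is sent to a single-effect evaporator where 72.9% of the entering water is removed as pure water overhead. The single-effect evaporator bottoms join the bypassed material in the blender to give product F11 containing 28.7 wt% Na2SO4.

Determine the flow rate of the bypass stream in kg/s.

189.9 kg/s

All 250×0.253 = 63.25 kg/s of Na2SO4 reaches F11, so F11 = 63.25/0.287 = 220.38 kg/s and vapour = 29.617 kg/s.
The evaporator receives (1−α)·250 of feed at 0.676 water and removes 0.729 of that water:
0.729×0.676×(1−α)×250 = 29.617
(1−α) = 29.617/123.2 = 0.2404;  α = 0.7596.
Bypass flow = 0.7596×250 = 189.9 kg/s.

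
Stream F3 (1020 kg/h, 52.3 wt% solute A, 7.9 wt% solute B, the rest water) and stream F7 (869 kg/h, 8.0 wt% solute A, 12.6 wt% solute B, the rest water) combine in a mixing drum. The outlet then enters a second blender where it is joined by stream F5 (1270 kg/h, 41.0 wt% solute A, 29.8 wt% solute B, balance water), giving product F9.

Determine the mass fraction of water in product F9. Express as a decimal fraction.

Overall, product flow = 3159 kg/h.
water in = 1020×0.398 + 869×0.794 + 1270×0.292 = 1466.8 kg/h.
water fraction in F9 = 0.464.

0.464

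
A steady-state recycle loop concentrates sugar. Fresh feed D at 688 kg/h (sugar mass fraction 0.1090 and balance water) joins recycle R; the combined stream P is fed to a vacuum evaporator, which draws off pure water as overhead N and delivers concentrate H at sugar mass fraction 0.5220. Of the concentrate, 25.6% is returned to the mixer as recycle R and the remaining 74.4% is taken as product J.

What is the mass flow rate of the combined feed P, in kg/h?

Overall sugar balance (none leaves overhead): sugar in fresh feed = sugar in product, i.e. 688×0.109 = (1−0.256)·H·0.522.
H = 74.992/(0.522×0.744) = 193.1 kg/h.
Recycle R = 0.256×193.1 = 49.432 kg/h.
Combined feed P = 688 + 49.432 = 737.43 kg/h.

737.4 kg/h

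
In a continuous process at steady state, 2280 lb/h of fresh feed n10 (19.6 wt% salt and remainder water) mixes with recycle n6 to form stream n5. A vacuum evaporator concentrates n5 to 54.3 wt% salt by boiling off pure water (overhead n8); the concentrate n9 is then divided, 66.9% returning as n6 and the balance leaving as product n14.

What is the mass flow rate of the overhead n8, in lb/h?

Overall salt balance (none leaves overhead): salt in fresh feed = salt in product, i.e. 2280×0.196 = (1−0.669)·n9·0.543.
n9 = 446.88/(0.543×0.331) = 2486.4 lb/h.
Recycle n6 = 0.669×2486.4 = 1663.4 lb/h.
Combined feed n5 = 2280 + 1663.4 = 3943.4 lb/h.
Overhead n8 = n5 − n9 = 3943.4 − 2486.4 = 1457 lb/h.

1457 lb/h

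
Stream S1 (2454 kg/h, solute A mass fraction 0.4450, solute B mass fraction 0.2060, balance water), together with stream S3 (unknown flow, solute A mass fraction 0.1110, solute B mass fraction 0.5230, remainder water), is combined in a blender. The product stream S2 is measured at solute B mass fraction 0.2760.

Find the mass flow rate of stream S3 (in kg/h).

695.5 kg/h

Let S3 be the unknown flow. Total out = 2454 + S3.
solute B balance: 505.52 + 0.523·S3 = 0.276·(2454 + S3)
(0.523 − 0.276)·S3 = 0.276×2454 − 505.52 = 171.78
S3 = 171.78 / 0.247 = 695.47 kg/h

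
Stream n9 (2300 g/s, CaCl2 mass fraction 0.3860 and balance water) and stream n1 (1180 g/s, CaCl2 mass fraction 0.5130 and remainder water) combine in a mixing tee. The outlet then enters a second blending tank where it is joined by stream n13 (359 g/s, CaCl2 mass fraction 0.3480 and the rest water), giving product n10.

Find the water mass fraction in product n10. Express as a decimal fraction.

Overall, product flow = 3839 g/s.
water in = 2300×0.614 + 1180×0.487 + 359×0.652 = 2220.9 g/s.
water fraction in n10 = 0.5785.

0.5785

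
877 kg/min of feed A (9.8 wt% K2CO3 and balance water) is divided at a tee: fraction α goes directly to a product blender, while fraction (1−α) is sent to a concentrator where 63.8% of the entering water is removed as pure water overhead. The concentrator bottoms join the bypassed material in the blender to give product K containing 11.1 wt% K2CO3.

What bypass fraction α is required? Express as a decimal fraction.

0.796

All 877×0.098 = 85.946 kg/min of K2CO3 reaches K, so K = 85.946/0.111 = 774.29 kg/min and vapour = 102.71 kg/min.
The evaporator receives (1−α)·877 of feed at 0.902 water and removes 0.638 of that water:
0.638×0.902×(1−α)×877 = 102.71
(1−α) = 102.71/504.69 = 0.2035;  α = 0.7965.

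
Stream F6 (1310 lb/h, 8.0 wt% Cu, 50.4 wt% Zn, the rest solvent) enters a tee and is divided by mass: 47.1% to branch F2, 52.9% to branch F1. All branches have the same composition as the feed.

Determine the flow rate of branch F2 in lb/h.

617 lb/h

Branch F2 flow = 0.471×1310 = 617.01 lb/h.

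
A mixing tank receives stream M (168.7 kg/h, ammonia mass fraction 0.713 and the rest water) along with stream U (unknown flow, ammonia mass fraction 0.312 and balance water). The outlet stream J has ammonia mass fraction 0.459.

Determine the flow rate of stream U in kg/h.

Let U be the unknown flow. Total out = 168.7 + U.
ammonia balance: 120.28 + 0.312·U = 0.459·(168.7 + U)
(0.312 − 0.459)·U = 0.459×168.7 − 120.28 = -42.85
U = -42.85 / -0.147 = 291.5 kg/h

291.5 kg/h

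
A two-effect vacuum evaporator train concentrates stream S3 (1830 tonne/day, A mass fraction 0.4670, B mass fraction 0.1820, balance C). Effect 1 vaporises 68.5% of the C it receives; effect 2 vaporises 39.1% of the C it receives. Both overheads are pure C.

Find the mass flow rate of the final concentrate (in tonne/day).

C in feed = 1830×0.351 = 642.33 tonne/day.
After stage 1: C left = (1−0.685)×642.33 = 202.33; stream total = 1390 tonne/day.
After stage 2: C left = (1−0.391)×202.33 = 123.22; final concentrate = 1310.9 tonne/day.

1311 tonne/day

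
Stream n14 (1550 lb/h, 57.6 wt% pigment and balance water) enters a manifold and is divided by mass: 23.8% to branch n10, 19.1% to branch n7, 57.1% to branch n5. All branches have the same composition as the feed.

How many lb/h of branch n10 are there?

Branch n10 flow = 0.238×1550 = 368.9 lb/h.

368.9 lb/h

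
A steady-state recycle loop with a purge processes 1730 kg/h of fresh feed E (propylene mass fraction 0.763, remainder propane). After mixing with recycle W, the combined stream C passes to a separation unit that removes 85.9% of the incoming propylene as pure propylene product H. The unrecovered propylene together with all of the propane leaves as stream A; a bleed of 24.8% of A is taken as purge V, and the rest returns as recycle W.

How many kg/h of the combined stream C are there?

3130 kg/h

propane enters only via E and leaves only via the purge: 1730×0.237 = 0.248×(propane in A), and the separation unit passes all propane, so propane in C = propane in A = 1653.3 kg/h.
propylene in C: m_A = 1730×0.763 + (1−0.248)·(1−0.859)·m_A, so m_A = 1320/0.8940 = 1476.6 kg/h.
C = 1476.6 + 1653.3 = 3129.8 kg/h.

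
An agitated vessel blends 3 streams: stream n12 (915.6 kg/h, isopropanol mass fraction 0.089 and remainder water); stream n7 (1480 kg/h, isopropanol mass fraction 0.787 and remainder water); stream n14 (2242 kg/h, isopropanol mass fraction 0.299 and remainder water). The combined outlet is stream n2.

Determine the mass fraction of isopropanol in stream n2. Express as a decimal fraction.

0.413

Total flow out = 915.6 + 1480 + 2242 = 4637.6 kg/h.
isopropanol in = 915.6×0.089 + 1480×0.787 + 2242×0.299 = 1916.6 kg/h.
isopropanol mass fraction in n2 = 1916.6/4637.6 = 0.413.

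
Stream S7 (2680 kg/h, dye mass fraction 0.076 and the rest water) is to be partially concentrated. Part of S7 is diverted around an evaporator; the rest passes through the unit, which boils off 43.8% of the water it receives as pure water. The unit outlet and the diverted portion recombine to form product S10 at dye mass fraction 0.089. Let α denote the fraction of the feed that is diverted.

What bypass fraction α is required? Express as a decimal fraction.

All 2680×0.076 = 203.68 kg/h of dye reaches S10, so S10 = 203.68/0.089 = 2288.5 kg/h and vapour = 391.46 kg/h.
The evaporator receives (1−α)·2680 of feed at 0.924 water and removes 0.438 of that water:
0.438×0.924×(1−α)×2680 = 391.46
(1−α) = 391.46/1084.6 = 0.3609;  α = 0.6391.

0.639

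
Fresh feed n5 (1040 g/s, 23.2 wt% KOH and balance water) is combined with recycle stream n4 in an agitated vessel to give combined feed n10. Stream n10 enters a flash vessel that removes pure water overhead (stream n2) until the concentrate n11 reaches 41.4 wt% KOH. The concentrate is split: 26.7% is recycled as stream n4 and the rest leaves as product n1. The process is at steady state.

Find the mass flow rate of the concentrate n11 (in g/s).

Overall KOH balance (none leaves overhead): KOH in fresh feed = KOH in product, i.e. 1040×0.232 = (1−0.267)·n11·0.414.
n11 = 241.28/(0.414×0.733) = 795.09 g/s.

795.1 g/s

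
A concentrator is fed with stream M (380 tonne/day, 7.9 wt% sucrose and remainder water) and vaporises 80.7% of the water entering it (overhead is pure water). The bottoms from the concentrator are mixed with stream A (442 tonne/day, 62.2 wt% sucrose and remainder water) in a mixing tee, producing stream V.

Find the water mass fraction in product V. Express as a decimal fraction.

0.435

Vapour removed = 0.807×0.921×380 = 282.43 tonne/day; concentrate = 97.566 tonne/day.
water reaching the mixer = 67.546 (from concentrate) + 442×0.378 = 234.62 tonne/day.
Product flow = 97.566 + 442 = 539.57 tonne/day; water fraction = 0.435.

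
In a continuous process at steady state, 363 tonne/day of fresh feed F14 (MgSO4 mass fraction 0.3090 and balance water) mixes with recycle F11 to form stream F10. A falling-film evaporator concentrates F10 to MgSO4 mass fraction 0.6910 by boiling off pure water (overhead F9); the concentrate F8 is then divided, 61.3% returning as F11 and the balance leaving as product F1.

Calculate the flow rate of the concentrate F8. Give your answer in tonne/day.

419.4 tonne/day

Overall MgSO4 balance (none leaves overhead): MgSO4 in fresh feed = MgSO4 in product, i.e. 363×0.309 = (1−0.613)·F8·0.691.
F8 = 112.17/(0.691×0.387) = 419.45 tonne/day.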